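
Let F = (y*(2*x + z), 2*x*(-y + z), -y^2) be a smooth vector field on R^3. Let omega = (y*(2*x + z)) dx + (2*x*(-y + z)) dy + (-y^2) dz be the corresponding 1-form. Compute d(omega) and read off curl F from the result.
d(omega) = (-2*x - 2*y) dy ∧ dz + (y) dz ∧ dx + (-2*x - 2*y + z) dx ∧ dy; curl F = (-2*x - 2*y, y, -2*x - 2*y + z)

d omega = sum_{i<j} (∂f_j/∂x_i - ∂f_i/∂x_j) dx_i ∧ dx_j. Under the identification (dy ∧ dz, dz ∧ dx, dx ∧ dy) ↔ (e_x, e_y, e_z), the coefficients are exactly the components of curl F. Compute:
  ∂R/∂y - ∂Q/∂z = (-2*y) - (2*x) = -2*x - 2*y
  ∂P/∂z - ∂R/∂x = (y) - (0) = y
  ∂Q/∂x - ∂P/∂y = (-2*y + 2*z) - (2*x + z) = -2*x - 2*y + z.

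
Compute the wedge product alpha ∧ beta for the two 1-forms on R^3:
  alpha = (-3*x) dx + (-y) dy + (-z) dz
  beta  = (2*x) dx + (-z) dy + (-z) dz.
alpha ∧ beta = (x*(2*y + 3*z)) dx ∧ dy + (5*x*z) dx ∧ dz + (z*(y - z)) dy ∧ dz

Distribute the wedge, using dx_i ∧ dx_j = -dx_j ∧ dx_i and dx_i ∧ dx_i = 0. For each pair (i, j) with i < j, the coefficient of dx_i ∧ dx_j in alpha ∧ beta is (alpha_i * beta_j - alpha_j * beta_i). Collecting: alpha ∧ beta = (x*(2*y + 3*z)) dx ∧ dy + (5*x*z) dx ∧ dz + (z*(y - z)) dy ∧ dz.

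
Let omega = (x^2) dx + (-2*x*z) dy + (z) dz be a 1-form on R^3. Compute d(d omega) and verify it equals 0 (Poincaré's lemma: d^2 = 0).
d(d omega) = 0

Step 1: d omega = sum_{i<j} (∂f_j/∂x_i - ∂f_i/∂x_j) dx_i ∧ dx_j:
  coeff of dx ∧ dy: -2*z
  coeff of dx ∧ dz: 0
  coeff of dy ∧ dz: 2*x
Step 2: Apply d again to each 2-form coefficient. The only possible 3-form in R^3 is dx ∧ dy ∧ dz, with coefficient
  ∂(coeff of dy∧dz)/∂x - ∂(coeff of dx∧dz)/∂y + ∂(coeff of dx∧dy)/∂z
  = ∂/∂x (2*x) - ∂/∂y (0) + ∂/∂z (-2*z).
Each of these terms simplifies to sums of mixed partials that cancel in pairs. The result is 0 (by equality of mixed partials for smooth functions — Schwarz / Clairaut).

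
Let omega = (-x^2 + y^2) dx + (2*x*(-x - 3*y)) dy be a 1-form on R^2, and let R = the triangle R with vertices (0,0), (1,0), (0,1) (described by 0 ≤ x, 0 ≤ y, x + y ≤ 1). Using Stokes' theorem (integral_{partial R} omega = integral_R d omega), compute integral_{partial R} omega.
integral_(partial R) omega = -2

Stokes: integral_partial_R omega = integral_R d omega with d omega = (∂Q/∂x - ∂P/∂y) dx ∧ dy.
  ∂Q/∂x = -4*x - 6*y
  ∂P/∂y = 2*y
  integrand = ∂Q/∂x - ∂P/∂y = -4*x - 8*y.
Integrating over R: integral_0^1 integral_0^{1-x} (-4*x - 8*y) dy dx = -2.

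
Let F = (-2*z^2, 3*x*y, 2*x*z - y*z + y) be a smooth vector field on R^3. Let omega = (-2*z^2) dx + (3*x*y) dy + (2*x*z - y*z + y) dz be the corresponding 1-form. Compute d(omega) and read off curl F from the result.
d(omega) = (1 - z) dy ∧ dz + (-6*z) dz ∧ dx + (3*y) dx ∧ dy; curl F = (1 - z, -6*z, 3*y)

d omega = sum_{i<j} (∂f_j/∂x_i - ∂f_i/∂x_j) dx_i ∧ dx_j. Under the identification (dy ∧ dz, dz ∧ dx, dx ∧ dy) ↔ (e_x, e_y, e_z), the coefficients are exactly the components of curl F. Compute:
  ∂R/∂y - ∂Q/∂z = (1 - z) - (0) = 1 - z
  ∂P/∂z - ∂R/∂x = (-4*z) - (2*z) = -6*z
  ∂Q/∂x - ∂P/∂y = (3*y) - (0) = 3*y.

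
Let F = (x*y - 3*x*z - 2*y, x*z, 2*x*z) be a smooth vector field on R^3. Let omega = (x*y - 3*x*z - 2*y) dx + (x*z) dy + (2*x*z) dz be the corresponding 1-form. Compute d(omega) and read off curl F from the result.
d(omega) = (-x) dy ∧ dz + (-3*x - 2*z) dz ∧ dx + (-x + z + 2) dx ∧ dy; curl F = (-x, -3*x - 2*z, -x + z + 2)

d omega = sum_{i<j} (∂f_j/∂x_i - ∂f_i/∂x_j) dx_i ∧ dx_j. Under the identification (dy ∧ dz, dz ∧ dx, dx ∧ dy) ↔ (e_x, e_y, e_z), the coefficients are exactly the components of curl F. Compute:
  ∂R/∂y - ∂Q/∂z = (0) - (x) = -x
  ∂P/∂z - ∂R/∂x = (-3*x) - (2*z) = -3*x - 2*z
  ∂Q/∂x - ∂P/∂y = (z) - (x - 2) = -x + z + 2.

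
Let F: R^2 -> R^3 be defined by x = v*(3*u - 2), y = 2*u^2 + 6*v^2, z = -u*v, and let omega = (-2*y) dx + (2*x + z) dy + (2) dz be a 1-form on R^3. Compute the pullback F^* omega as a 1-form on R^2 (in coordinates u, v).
F^* omega = (2*v*(4*u^2 - 8*u - 18*v^2 - 1)) du + (-12*u^3 + 8*u^2 + 24*u*v^2 - 2*u - 24*v^2) dv

Using F^*(f dg) = (f ∘ F) d(g ∘ F), substitute each coordinate x_i by F_i(u, v) in f_i, and replace dx_i by d F_i = (∂F_i/∂u) du + (∂F_i/∂v) dv.
  For the x component: f_1(F) = -4*u^2 - 12*v^2; d F_1 = (3*v) du + (3*u - 2) dv
  For the y component: f_2(F) = v*(5*u - 4); d F_2 = (4*u) du + (12*v) dv
  For the z component: f_3(F) = 2; d F_3 = (-v) du + (-u) dv
Combining and collecting du, dv coefficients:
  coeff of du: 2*v*(4*u^2 - 8*u - 18*v^2 - 1)
  coeff of dv: -12*u^3 + 8*u^2 + 24*u*v^2 - 2*u - 24*v^2
F^* omega = (2*v*(4*u^2 - 8*u - 18*v^2 - 1)) du + (-12*u^3 + 8*u^2 + 24*u*v^2 - 2*u - 24*v^2) dv.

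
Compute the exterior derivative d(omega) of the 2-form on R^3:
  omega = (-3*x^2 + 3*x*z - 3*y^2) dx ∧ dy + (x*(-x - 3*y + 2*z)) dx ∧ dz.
d(omega) = (6*x) dx ∧ dy ∧ dz

For a 2-form omega = sum_{i<j} g_{ij} dx_i ∧ dx_j, the exterior derivative is
  d(omega) = sum_{i<j} d(g_{ij}) ∧ dx_i ∧ dx_j = sum_{i<j, k} (∂g_{ij}/∂x_k) dx_k ∧ dx_i ∧ dx_j.
Expand each term, using dx_k ∧ dx_i ∧ dx_j = sgn(permutation) dx_{(a)} ∧ dx_{(b)} ∧ dx_{(c)} with (a < b < c) sorted:
  d(-3*x^2 + 3*x*z - 3*y^2) includes (∂/∂z)(-3*x^2 + 3*x*z - 3*y^2) dz = (3*x) dz, which multiplied by dx ∧ dy gives (3*x) dx ∧ dy ∧ dz
  d(x*(-x - 3*y + 2*z)) includes (∂/∂y)(x*(-x - 3*y + 2*z)) dy = (-3*x) dy, which multiplied by dx ∧ dz gives (3*x) dx ∧ dy ∧ dz
Collecting like 3-forms: d(omega) = (6*x) dx ∧ dy ∧ dz.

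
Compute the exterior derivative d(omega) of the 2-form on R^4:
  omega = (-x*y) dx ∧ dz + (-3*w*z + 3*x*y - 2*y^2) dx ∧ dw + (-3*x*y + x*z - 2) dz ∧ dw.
d(omega) = (x) dx ∧ dy ∧ dz + (-3*x + 4*y) dx ∧ dy ∧ dw + (3*w - 3*y + z) dx ∧ dz ∧ dw + (-3*x) dy ∧ dz ∧ dw

For a 2-form omega = sum_{i<j} g_{ij} dx_i ∧ dx_j, the exterior derivative is
  d(omega) = sum_{i<j} d(g_{ij}) ∧ dx_i ∧ dx_j = sum_{i<j, k} (∂g_{ij}/∂x_k) dx_k ∧ dx_i ∧ dx_j.
Expand each term, using dx_k ∧ dx_i ∧ dx_j = sgn(permutation) dx_{(a)} ∧ dx_{(b)} ∧ dx_{(c)} with (a < b < c) sorted:
  d(-x*y) includes (∂/∂y)(-x*y) dy = (-x) dy, which multiplied by dx ∧ dz gives (x) dx ∧ dy ∧ dz
  d(-3*w*z + 3*x*y - 2*y^2) includes (∂/∂y)(-3*w*z + 3*x*y - 2*y^2) dy = (3*x - 4*y) dy, which multiplied by dx ∧ dw gives (-3*x + 4*y) dx ∧ dy ∧ dw
  d(-3*w*z + 3*x*y - 2*y^2) includes (∂/∂z)(-3*w*z + 3*x*y - 2*y^2) dz = (-3*w) dz, which multiplied by dx ∧ dw gives (3*w) dx ∧ dz ∧ dw
  d(-3*x*y + x*z - 2) includes (∂/∂x)(-3*x*y + x*z - 2) dx = (-3*y + z) dx, which multiplied by dz ∧ dw gives (-3*y + z) dx ∧ dz ∧ dw
  d(-3*x*y + x*z - 2) includes (∂/∂y)(-3*x*y + x*z - 2) dy = (-3*x) dy, which multiplied by dz ∧ dw gives (-3*x) dy ∧ dz ∧ dw
Collecting like 3-forms: d(omega) = (x) dx ∧ dy ∧ dz + (-3*x + 4*y) dx ∧ dy ∧ dw + (3*w - 3*y + z) dx ∧ dz ∧ dw + (-3*x) dy ∧ dz ∧ dw.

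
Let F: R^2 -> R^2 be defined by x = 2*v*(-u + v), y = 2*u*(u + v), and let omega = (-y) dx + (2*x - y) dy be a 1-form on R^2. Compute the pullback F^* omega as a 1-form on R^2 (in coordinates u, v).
F^* omega = (-8*u^3 - 24*u^2*v + 8*u*v^2 + 8*v^3) du + (-16*u^2*v) dv

Using F^*(f dg) = (f ∘ F) d(g ∘ F), substitute each coordinate x_i by F_i(u, v) in f_i, and replace dx_i by d F_i = (∂F_i/∂u) du + (∂F_i/∂v) dv.
  For the x component: f_1(F) = 2*u*(-u - v); d F_1 = (-2*v) du + (-2*u + 4*v) dv
  For the y component: f_2(F) = -2*u^2 - 6*u*v + 4*v^2; d F_2 = (4*u + 2*v) du + (2*u) dv
Combining and collecting du, dv coefficients:
  coeff of du: -8*u^3 - 24*u^2*v + 8*u*v^2 + 8*v^3
  coeff of dv: -16*u^2*v
F^* omega = (-8*u^3 - 24*u^2*v + 8*u*v^2 + 8*v^3) du + (-16*u^2*v) dv.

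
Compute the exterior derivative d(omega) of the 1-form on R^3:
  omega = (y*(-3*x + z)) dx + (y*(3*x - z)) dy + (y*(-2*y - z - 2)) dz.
d(omega) = (3*x + 3*y - z) dx ∧ dy + (-y) dx ∧ dz + (-3*y - z - 2) dy ∧ dz

For a 1-form omega = sum_i f_i dx_i, the exterior derivative is
  d(omega) = sum_{i < j} (∂f_j/∂x_i - ∂f_i/∂x_j) dx_i ∧ dx_j.
  coefficient of dx ∧ dy: ∂f_2/∂x - ∂f_1/∂y = ∂(y*(3*x - z))/∂x - ∂(y*(-3*x + z))/∂y = 3*x + 3*y - z
  coefficient of dx ∧ dz: ∂f_3/∂x - ∂f_1/∂z = ∂(y*(-2*y - z - 2))/∂x - ∂(y*(-3*x + z))/∂z = -y
  coefficient of dy ∧ dz: ∂f_3/∂y - ∂f_2/∂z = ∂(y*(-2*y - z - 2))/∂y - ∂(y*(3*x - z))/∂z = -3*y - z - 2
Assembling: d(omega) = (3*x + 3*y - z) dx ∧ dy + (-y) dx ∧ dz + (-3*y - z - 2) dy ∧ dz.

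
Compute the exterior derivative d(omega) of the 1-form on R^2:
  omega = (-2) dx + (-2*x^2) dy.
d(omega) = (-4*x) dx ∧ dy

For a 1-form omega = sum_i f_i dx_i, the exterior derivative is
  d(omega) = sum_{i < j} (∂f_j/∂x_i - ∂f_i/∂x_j) dx_i ∧ dx_j.
  coefficient of dx ∧ dy: ∂f_2/∂x - ∂f_1/∂y = ∂(-2*x^2)/∂x - ∂(-2)/∂y = -4*x
Assembling: d(omega) = (-4*x) dx ∧ dy.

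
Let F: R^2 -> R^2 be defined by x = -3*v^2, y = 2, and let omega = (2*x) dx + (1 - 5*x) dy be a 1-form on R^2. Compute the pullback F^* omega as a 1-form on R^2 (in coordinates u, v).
F^* omega = (36*v^3) dv

Using F^*(f dg) = (f ∘ F) d(g ∘ F), substitute each coordinate x_i by F_i(u, v) in f_i, and replace dx_i by d F_i = (∂F_i/∂u) du + (∂F_i/∂v) dv.
  For the x component: f_1(F) = -6*v^2; d F_1 = (0) du + (-6*v) dv
  For the y component: f_2(F) = 15*v^2 + 1; d F_2 = (0) du + (0) dv
Combining and collecting du, dv coefficients:
  coeff of du: 0
  coeff of dv: 36*v^3
F^* omega = (36*v^3) dv.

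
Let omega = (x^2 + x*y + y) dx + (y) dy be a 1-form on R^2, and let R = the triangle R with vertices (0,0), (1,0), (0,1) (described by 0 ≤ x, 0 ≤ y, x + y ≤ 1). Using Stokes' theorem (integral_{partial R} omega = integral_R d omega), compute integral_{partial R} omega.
integral_(partial R) omega = -2/3

Stokes: integral_partial_R omega = integral_R d omega with d omega = (∂Q/∂x - ∂P/∂y) dx ∧ dy.
  ∂Q/∂x = 0
  ∂P/∂y = x + 1
  integrand = ∂Q/∂x - ∂P/∂y = -x - 1.
Integrating over R: integral_0^1 integral_0^{1-x} (-x - 1) dy dx = -2/3.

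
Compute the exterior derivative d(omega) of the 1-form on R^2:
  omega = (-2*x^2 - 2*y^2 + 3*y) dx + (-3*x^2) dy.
d(omega) = (-6*x + 4*y - 3) dx ∧ dy

For a 1-form omega = sum_i f_i dx_i, the exterior derivative is
  d(omega) = sum_{i < j} (∂f_j/∂x_i - ∂f_i/∂x_j) dx_i ∧ dx_j.
  coefficient of dx ∧ dy: ∂f_2/∂x - ∂f_1/∂y = ∂(-3*x^2)/∂x - ∂(-2*x^2 - 2*y^2 + 3*y)/∂y = -6*x + 4*y - 3
Assembling: d(omega) = (-6*x + 4*y - 3) dx ∧ dy.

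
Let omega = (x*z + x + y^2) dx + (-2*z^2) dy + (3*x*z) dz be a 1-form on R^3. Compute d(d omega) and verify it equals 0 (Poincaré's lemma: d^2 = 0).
d(d omega) = 0

Step 1: d omega = sum_{i<j} (∂f_j/∂x_i - ∂f_i/∂x_j) dx_i ∧ dx_j:
  coeff of dx ∧ dy: -2*y
  coeff of dx ∧ dz: -x + 3*z
  coeff of dy ∧ dz: 4*z
Step 2: Apply d again to each 2-form coefficient. The only possible 3-form in R^3 is dx ∧ dy ∧ dz, with coefficient
  ∂(coeff of dy∧dz)/∂x - ∂(coeff of dx∧dz)/∂y + ∂(coeff of dx∧dy)/∂z
  = ∂/∂x (4*z) - ∂/∂y (-x + 3*z) + ∂/∂z (-2*y).
Each of these terms simplifies to sums of mixed partials that cancel in pairs. The result is 0 (by equality of mixed partials for smooth functions — Schwarz / Clairaut).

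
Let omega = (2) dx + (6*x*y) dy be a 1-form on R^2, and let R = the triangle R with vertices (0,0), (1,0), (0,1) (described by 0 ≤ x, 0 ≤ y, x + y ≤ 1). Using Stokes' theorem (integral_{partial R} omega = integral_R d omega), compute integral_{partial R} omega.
integral_(partial R) omega = 1

Stokes: integral_partial_R omega = integral_R d omega with d omega = (∂Q/∂x - ∂P/∂y) dx ∧ dy.
  ∂Q/∂x = 6*y
  ∂P/∂y = 0
  integrand = ∂Q/∂x - ∂P/∂y = 6*y.
Integrating over R: integral_0^1 integral_0^{1-x} (6*y) dy dx = 1.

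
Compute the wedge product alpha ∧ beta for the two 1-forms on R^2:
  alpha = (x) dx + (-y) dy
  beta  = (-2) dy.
alpha ∧ beta = (-2*x) dx ∧ dy

Distribute the wedge, using dx_i ∧ dx_j = -dx_j ∧ dx_i and dx_i ∧ dx_i = 0. For each pair (i, j) with i < j, the coefficient of dx_i ∧ dx_j in alpha ∧ beta is (alpha_i * beta_j - alpha_j * beta_i). Collecting: alpha ∧ beta = (-2*x) dx ∧ dy.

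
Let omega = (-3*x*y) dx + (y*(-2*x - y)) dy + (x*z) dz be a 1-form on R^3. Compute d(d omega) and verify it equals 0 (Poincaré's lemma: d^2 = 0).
d(d omega) = 0

Step 1: d omega = sum_{i<j} (∂f_j/∂x_i - ∂f_i/∂x_j) dx_i ∧ dx_j:
  coeff of dx ∧ dy: 3*x - 2*y
  coeff of dx ∧ dz: z
  coeff of dy ∧ dz: 0
Step 2: Apply d again to each 2-form coefficient. The only possible 3-form in R^3 is dx ∧ dy ∧ dz, with coefficient
  ∂(coeff of dy∧dz)/∂x - ∂(coeff of dx∧dz)/∂y + ∂(coeff of dx∧dy)/∂z
  = ∂/∂x (0) - ∂/∂y (z) + ∂/∂z (3*x - 2*y).
Each of these terms simplifies to sums of mixed partials that cancel in pairs. The result is 0 (by equality of mixed partials for smooth functions — Schwarz / Clairaut).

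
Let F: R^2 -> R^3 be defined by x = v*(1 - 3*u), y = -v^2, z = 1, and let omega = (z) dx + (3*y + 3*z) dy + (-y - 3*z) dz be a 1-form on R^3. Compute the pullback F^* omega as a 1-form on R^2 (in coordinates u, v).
F^* omega = (-3*v) du + (-3*u + 6*v^3 - 6*v + 1) dv

Using F^*(f dg) = (f ∘ F) d(g ∘ F), substitute each coordinate x_i by F_i(u, v) in f_i, and replace dx_i by d F_i = (∂F_i/∂u) du + (∂F_i/∂v) dv.
  For the x component: f_1(F) = 1; d F_1 = (-3*v) du + (1 - 3*u) dv
  For the y component: f_2(F) = 3 - 3*v^2; d F_2 = (0) du + (-2*v) dv
  For the z component: f_3(F) = v^2 - 3; d F_3 = (0) du + (0) dv
Combining and collecting du, dv coefficients:
  coeff of du: -3*v
  coeff of dv: -3*u + 6*v^3 - 6*v + 1
F^* omega = (-3*v) du + (-3*u + 6*v^3 - 6*v + 1) dv.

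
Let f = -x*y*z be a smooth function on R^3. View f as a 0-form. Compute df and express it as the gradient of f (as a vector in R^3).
df = (-y*z) dx + (-x*z) dy + (-x*y) dz; grad f = (-y*z, -x*z, -x*y)

For a 0-form f, d f = (∂f/∂x) dx + (∂f/∂y) dy + (∂f/∂z) dz. The components of the vector representation are exactly the entries of grad f in Cartesian coordinates:
  ∂f/∂x = -y*z
  ∂f/∂y = -x*z
  ∂f/∂z = -x*y.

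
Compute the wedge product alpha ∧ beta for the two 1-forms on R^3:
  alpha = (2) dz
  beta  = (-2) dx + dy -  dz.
alpha ∧ beta = (4) dx ∧ dz + (-2) dy ∧ dz

Distribute the wedge, using dx_i ∧ dx_j = -dx_j ∧ dx_i and dx_i ∧ dx_i = 0. For each pair (i, j) with i < j, the coefficient of dx_i ∧ dx_j in alpha ∧ beta is (alpha_i * beta_j - alpha_j * beta_i). Collecting: alpha ∧ beta = (4) dx ∧ dz + (-2) dy ∧ dz.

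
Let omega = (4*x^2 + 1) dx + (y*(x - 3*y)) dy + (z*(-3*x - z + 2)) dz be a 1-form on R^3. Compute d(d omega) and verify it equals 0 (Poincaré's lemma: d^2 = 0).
d(d omega) = 0

Step 1: d omega = sum_{i<j} (∂f_j/∂x_i - ∂f_i/∂x_j) dx_i ∧ dx_j:
  coeff of dx ∧ dy: y
  coeff of dx ∧ dz: -3*z
  coeff of dy ∧ dz: 0
Step 2: Apply d again to each 2-form coefficient. The only possible 3-form in R^3 is dx ∧ dy ∧ dz, with coefficient
  ∂(coeff of dy∧dz)/∂x - ∂(coeff of dx∧dz)/∂y + ∂(coeff of dx∧dy)/∂z
  = ∂/∂x (0) - ∂/∂y (-3*z) + ∂/∂z (y).
Each of these terms simplifies to sums of mixed partials that cancel in pairs. The result is 0 (by equality of mixed partials for smooth functions — Schwarz / Clairaut).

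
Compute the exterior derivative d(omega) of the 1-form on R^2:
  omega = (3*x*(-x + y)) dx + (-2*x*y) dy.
d(omega) = (-3*x - 2*y) dx ∧ dy

For a 1-form omega = sum_i f_i dx_i, the exterior derivative is
  d(omega) = sum_{i < j} (∂f_j/∂x_i - ∂f_i/∂x_j) dx_i ∧ dx_j.
  coefficient of dx ∧ dy: ∂f_2/∂x - ∂f_1/∂y = ∂(-2*x*y)/∂x - ∂(3*x*(-x + y))/∂y = -3*x - 2*y
Assembling: d(omega) = (-3*x - 2*y) dx ∧ dy.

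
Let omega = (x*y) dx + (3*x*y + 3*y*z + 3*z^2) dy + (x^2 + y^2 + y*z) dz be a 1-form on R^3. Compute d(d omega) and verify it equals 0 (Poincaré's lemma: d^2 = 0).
d(d omega) = 0

Step 1: d omega = sum_{i<j} (∂f_j/∂x_i - ∂f_i/∂x_j) dx_i ∧ dx_j:
  coeff of dx ∧ dy: -x + 3*y
  coeff of dx ∧ dz: 2*x
  coeff of dy ∧ dz: -y - 5*z
Step 2: Apply d again to each 2-form coefficient. The only possible 3-form in R^3 is dx ∧ dy ∧ dz, with coefficient
  ∂(coeff of dy∧dz)/∂x - ∂(coeff of dx∧dz)/∂y + ∂(coeff of dx∧dy)/∂z
  = ∂/∂x (-y - 5*z) - ∂/∂y (2*x) + ∂/∂z (-x + 3*y).
Each of these terms simplifies to sums of mixed partials that cancel in pairs. The result is 0 (by equality of mixed partials for smooth functions — Schwarz / Clairaut).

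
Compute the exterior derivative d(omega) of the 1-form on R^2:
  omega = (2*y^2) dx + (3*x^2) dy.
d(omega) = (6*x - 4*y) dx ∧ dy

For a 1-form omega = sum_i f_i dx_i, the exterior derivative is
  d(omega) = sum_{i < j} (∂f_j/∂x_i - ∂f_i/∂x_j) dx_i ∧ dx_j.
  coefficient of dx ∧ dy: ∂f_2/∂x - ∂f_1/∂y = ∂(3*x^2)/∂x - ∂(2*y^2)/∂y = 6*x - 4*y
Assembling: d(omega) = (6*x - 4*y) dx ∧ dy.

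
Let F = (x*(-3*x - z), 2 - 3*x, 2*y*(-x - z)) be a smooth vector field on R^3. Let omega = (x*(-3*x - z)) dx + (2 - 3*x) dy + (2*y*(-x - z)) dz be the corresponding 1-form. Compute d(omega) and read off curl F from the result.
d(omega) = (-2*x - 2*z) dy ∧ dz + (-x + 2*y) dz ∧ dx + (-3) dx ∧ dy; curl F = (-2*x - 2*z, -x + 2*y, -3)

d omega = sum_{i<j} (∂f_j/∂x_i - ∂f_i/∂x_j) dx_i ∧ dx_j. Under the identification (dy ∧ dz, dz ∧ dx, dx ∧ dy) ↔ (e_x, e_y, e_z), the coefficients are exactly the components of curl F. Compute:
  ∂R/∂y - ∂Q/∂z = (-2*x - 2*z) - (0) = -2*x - 2*z
  ∂P/∂z - ∂R/∂x = (-x) - (-2*y) = -x + 2*y
  ∂Q/∂x - ∂P/∂y = (-3) - (0) = -3.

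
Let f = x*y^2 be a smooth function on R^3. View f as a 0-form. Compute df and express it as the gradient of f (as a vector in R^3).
df = (y^2) dx + (2*x*y) dy + (0) dz; grad f = (y^2, 2*x*y, 0)

For a 0-form f, d f = (∂f/∂x) dx + (∂f/∂y) dy + (∂f/∂z) dz. The components of the vector representation are exactly the entries of grad f in Cartesian coordinates:
  ∂f/∂x = y^2
  ∂f/∂y = 2*x*y
  ∂f/∂z = 0.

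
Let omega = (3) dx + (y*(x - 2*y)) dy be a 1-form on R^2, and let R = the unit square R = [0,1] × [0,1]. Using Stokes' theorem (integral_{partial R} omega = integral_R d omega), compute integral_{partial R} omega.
integral_(partial R) omega = 1/2

Stokes: integral_partial_R omega = integral_R d omega with d omega = (∂Q/∂x - ∂P/∂y) dx ∧ dy.
  ∂Q/∂x = y
  ∂P/∂y = 0
  integrand = ∂Q/∂x - ∂P/∂y = y.
Integrating over R: integral_0^1 integral_0^1 (y) dx dy = 1/2.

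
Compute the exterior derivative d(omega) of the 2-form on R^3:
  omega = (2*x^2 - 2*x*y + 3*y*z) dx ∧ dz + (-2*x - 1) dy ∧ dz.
d(omega) = (2*x - 3*z - 2) dx ∧ dy ∧ dz

For a 2-form omega = sum_{i<j} g_{ij} dx_i ∧ dx_j, the exterior derivative is
  d(omega) = sum_{i<j} d(g_{ij}) ∧ dx_i ∧ dx_j = sum_{i<j, k} (∂g_{ij}/∂x_k) dx_k ∧ dx_i ∧ dx_j.
Expand each term, using dx_k ∧ dx_i ∧ dx_j = sgn(permutation) dx_{(a)} ∧ dx_{(b)} ∧ dx_{(c)} with (a < b < c) sorted:
  d(2*x^2 - 2*x*y + 3*y*z) includes (∂/∂y)(2*x^2 - 2*x*y + 3*y*z) dy = (-2*x + 3*z) dy, which multiplied by dx ∧ dz gives (2*x - 3*z) dx ∧ dy ∧ dz
  d(-2*x - 1) includes (∂/∂x)(-2*x - 1) dx = (-2) dx, which multiplied by dy ∧ dz gives (-2) dx ∧ dy ∧ dz
Collecting like 3-forms: d(omega) = (2*x - 3*z - 2) dx ∧ dy ∧ dz.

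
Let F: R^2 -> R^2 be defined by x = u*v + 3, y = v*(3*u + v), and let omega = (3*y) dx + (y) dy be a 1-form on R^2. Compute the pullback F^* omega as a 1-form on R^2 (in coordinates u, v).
F^* omega = (6*v^2*(3*u + v)) du + (2*v*(9*u^2 + 6*u*v + v^2)) dv

Using F^*(f dg) = (f ∘ F) d(g ∘ F), substitute each coordinate x_i by F_i(u, v) in f_i, and replace dx_i by d F_i = (∂F_i/∂u) du + (∂F_i/∂v) dv.
  For the x component: f_1(F) = 3*v*(3*u + v); d F_1 = (v) du + (u) dv
  For the y component: f_2(F) = v*(3*u + v); d F_2 = (3*v) du + (3*u + 2*v) dv
Combining and collecting du, dv coefficients:
  coeff of du: 6*v^2*(3*u + v)
  coeff of dv: 2*v*(9*u^2 + 6*u*v + v^2)
F^* omega = (6*v^2*(3*u + v)) du + (2*v*(9*u^2 + 6*u*v + v^2)) dv.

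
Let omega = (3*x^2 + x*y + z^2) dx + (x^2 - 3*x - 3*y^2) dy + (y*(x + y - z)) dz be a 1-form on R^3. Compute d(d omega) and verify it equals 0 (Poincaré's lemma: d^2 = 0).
d(d omega) = 0

Step 1: d omega = sum_{i<j} (∂f_j/∂x_i - ∂f_i/∂x_j) dx_i ∧ dx_j:
  coeff of dx ∧ dy: x - 3
  coeff of dx ∧ dz: y - 2*z
  coeff of dy ∧ dz: x + 2*y - z
Step 2: Apply d again to each 2-form coefficient. The only possible 3-form in R^3 is dx ∧ dy ∧ dz, with coefficient
  ∂(coeff of dy∧dz)/∂x - ∂(coeff of dx∧dz)/∂y + ∂(coeff of dx∧dy)/∂z
  = ∂/∂x (x + 2*y - z) - ∂/∂y (y - 2*z) + ∂/∂z (x - 3).
Each of these terms simplifies to sums of mixed partials that cancel in pairs. The result is 0 (by equality of mixed partials for smooth functions — Schwarz / Clairaut).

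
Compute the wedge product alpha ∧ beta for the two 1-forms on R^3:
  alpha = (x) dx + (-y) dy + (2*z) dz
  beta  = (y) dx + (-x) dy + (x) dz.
alpha ∧ beta = (-x^2 + y^2) dx ∧ dy + (x^2 - 2*y*z) dx ∧ dz + (x*(-y + 2*z)) dy ∧ dz

Distribute the wedge, using dx_i ∧ dx_j = -dx_j ∧ dx_i and dx_i ∧ dx_i = 0. For each pair (i, j) with i < j, the coefficient of dx_i ∧ dx_j in alpha ∧ beta is (alpha_i * beta_j - alpha_j * beta_i). Collecting: alpha ∧ beta = (-x^2 + y^2) dx ∧ dy + (x^2 - 2*y*z) dx ∧ dz + (x*(-y + 2*z)) dy ∧ dz.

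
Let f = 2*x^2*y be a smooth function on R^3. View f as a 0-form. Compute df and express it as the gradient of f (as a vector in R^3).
df = (4*x*y) dx + (2*x^2) dy + (0) dz; grad f = (4*x*y, 2*x^2, 0)

For a 0-form f, d f = (∂f/∂x) dx + (∂f/∂y) dy + (∂f/∂z) dz. The components of the vector representation are exactly the entries of grad f in Cartesian coordinates:
  ∂f/∂x = 4*x*y
  ∂f/∂y = 2*x^2
  ∂f/∂z = 0.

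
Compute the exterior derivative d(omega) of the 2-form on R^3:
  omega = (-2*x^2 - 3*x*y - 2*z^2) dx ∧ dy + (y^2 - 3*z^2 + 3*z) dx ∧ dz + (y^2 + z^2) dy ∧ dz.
d(omega) = (-2*y - 4*z) dx ∧ dy ∧ dz

For a 2-form omega = sum_{i<j} g_{ij} dx_i ∧ dx_j, the exterior derivative is
  d(omega) = sum_{i<j} d(g_{ij}) ∧ dx_i ∧ dx_j = sum_{i<j, k} (∂g_{ij}/∂x_k) dx_k ∧ dx_i ∧ dx_j.
Expand each term, using dx_k ∧ dx_i ∧ dx_j = sgn(permutation) dx_{(a)} ∧ dx_{(b)} ∧ dx_{(c)} with (a < b < c) sorted:
  d(-2*x^2 - 3*x*y - 2*z^2) includes (∂/∂z)(-2*x^2 - 3*x*y - 2*z^2) dz = (-4*z) dz, which multiplied by dx ∧ dy gives (-4*z) dx ∧ dy ∧ dz
  d(y^2 - 3*z^2 + 3*z) includes (∂/∂y)(y^2 - 3*z^2 + 3*z) dy = (2*y) dy, which multiplied by dx ∧ dz gives (-2*y) dx ∧ dy ∧ dz
Collecting like 3-forms: d(omega) = (-2*y - 4*z) dx ∧ dy ∧ dz.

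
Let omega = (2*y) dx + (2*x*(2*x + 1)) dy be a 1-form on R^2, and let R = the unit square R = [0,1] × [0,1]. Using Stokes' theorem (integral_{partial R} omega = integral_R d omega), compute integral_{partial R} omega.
integral_(partial R) omega = 4

Stokes: integral_partial_R omega = integral_R d omega with d omega = (∂Q/∂x - ∂P/∂y) dx ∧ dy.
  ∂Q/∂x = 8*x + 2
  ∂P/∂y = 2
  integrand = ∂Q/∂x - ∂P/∂y = 8*x.
Integrating over R: integral_0^1 integral_0^1 (8*x) dx dy = 4.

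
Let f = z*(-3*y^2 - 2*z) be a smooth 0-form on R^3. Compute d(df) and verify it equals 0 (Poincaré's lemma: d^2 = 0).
d(df) = 0

Step 1: df = sum_i (∂f/∂x_i) dx_i = (0) dx + (-6*y*z) dy + (-3*y^2 - 4*z) dz.
Step 2: Apply d again. Using the 1-form formula, the coefficient of dx ∧ dy in d(df) is ∂^2 f/∂x ∂y - ∂^2 f/∂y ∂x = (0) - (0) = 0 (equality of mixed partials for smooth f).
Similarly for dx ∧ dz and dy ∧ dz — all coefficients vanish. So d(df) = 0.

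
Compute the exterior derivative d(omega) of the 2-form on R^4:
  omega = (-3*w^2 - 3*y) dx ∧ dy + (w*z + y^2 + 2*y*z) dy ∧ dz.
d(omega) = (-6*w) dx ∧ dy ∧ dw + (z) dy ∧ dz ∧ dw

For a 2-form omega = sum_{i<j} g_{ij} dx_i ∧ dx_j, the exterior derivative is
  d(omega) = sum_{i<j} d(g_{ij}) ∧ dx_i ∧ dx_j = sum_{i<j, k} (∂g_{ij}/∂x_k) dx_k ∧ dx_i ∧ dx_j.
Expand each term, using dx_k ∧ dx_i ∧ dx_j = sgn(permutation) dx_{(a)} ∧ dx_{(b)} ∧ dx_{(c)} with (a < b < c) sorted:
  d(-3*w^2 - 3*y) includes (∂/∂w)(-3*w^2 - 3*y) dw = (-6*w) dw, which multiplied by dx ∧ dy gives (-6*w) dx ∧ dy ∧ dw
  d(w*z + y^2 + 2*y*z) includes (∂/∂w)(w*z + y^2 + 2*y*z) dw = (z) dw, which multiplied by dy ∧ dz gives (z) dy ∧ dz ∧ dw
Collecting like 3-forms: d(omega) = (-6*w) dx ∧ dy ∧ dw + (z) dy ∧ dz ∧ dw.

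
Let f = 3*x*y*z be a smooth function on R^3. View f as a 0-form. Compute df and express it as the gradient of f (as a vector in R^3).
df = (3*y*z) dx + (3*x*z) dy + (3*x*y) dz; grad f = (3*y*z, 3*x*z, 3*x*y)

For a 0-form f, d f = (∂f/∂x) dx + (∂f/∂y) dy + (∂f/∂z) dz. The components of the vector representation are exactly the entries of grad f in Cartesian coordinates:
  ∂f/∂x = 3*y*z
  ∂f/∂y = 3*x*z
  ∂f/∂z = 3*x*y.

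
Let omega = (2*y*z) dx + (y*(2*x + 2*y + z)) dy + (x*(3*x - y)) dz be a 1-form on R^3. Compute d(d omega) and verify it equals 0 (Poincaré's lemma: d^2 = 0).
d(d omega) = 0

Step 1: d omega = sum_{i<j} (∂f_j/∂x_i - ∂f_i/∂x_j) dx_i ∧ dx_j:
  coeff of dx ∧ dy: 2*y - 2*z
  coeff of dx ∧ dz: 6*x - 3*y
  coeff of dy ∧ dz: -x - y
Step 2: Apply d again to each 2-form coefficient. The only possible 3-form in R^3 is dx ∧ dy ∧ dz, with coefficient
  ∂(coeff of dy∧dz)/∂x - ∂(coeff of dx∧dz)/∂y + ∂(coeff of dx∧dy)/∂z
  = ∂/∂x (-x - y) - ∂/∂y (6*x - 3*y) + ∂/∂z (2*y - 2*z).
Each of these terms simplifies to sums of mixed partials that cancel in pairs. The result is 0 (by equality of mixed partials for smooth functions — Schwarz / Clairaut).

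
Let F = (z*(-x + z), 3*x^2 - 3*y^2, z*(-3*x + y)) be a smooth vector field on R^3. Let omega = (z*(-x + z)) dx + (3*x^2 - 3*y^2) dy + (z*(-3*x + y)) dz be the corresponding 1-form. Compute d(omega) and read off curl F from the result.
d(omega) = (z) dy ∧ dz + (-x + 5*z) dz ∧ dx + (6*x) dx ∧ dy; curl F = (z, -x + 5*z, 6*x)

d omega = sum_{i<j} (∂f_j/∂x_i - ∂f_i/∂x_j) dx_i ∧ dx_j. Under the identification (dy ∧ dz, dz ∧ dx, dx ∧ dy) ↔ (e_x, e_y, e_z), the coefficients are exactly the components of curl F. Compute:
  ∂R/∂y - ∂Q/∂z = (z) - (0) = z
  ∂P/∂z - ∂R/∂x = (-x + 2*z) - (-3*z) = -x + 5*z
  ∂Q/∂x - ∂P/∂y = (6*x) - (0) = 6*x.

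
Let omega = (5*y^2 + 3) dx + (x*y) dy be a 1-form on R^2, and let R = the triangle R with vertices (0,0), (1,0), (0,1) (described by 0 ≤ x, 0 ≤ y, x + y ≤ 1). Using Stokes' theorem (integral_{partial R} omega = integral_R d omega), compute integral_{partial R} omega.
integral_(partial R) omega = -3/2

Stokes: integral_partial_R omega = integral_R d omega with d omega = (∂Q/∂x - ∂P/∂y) dx ∧ dy.
  ∂Q/∂x = y
  ∂P/∂y = 10*y
  integrand = ∂Q/∂x - ∂P/∂y = -9*y.
Integrating over R: integral_0^1 integral_0^{1-x} (-9*y) dy dx = -3/2.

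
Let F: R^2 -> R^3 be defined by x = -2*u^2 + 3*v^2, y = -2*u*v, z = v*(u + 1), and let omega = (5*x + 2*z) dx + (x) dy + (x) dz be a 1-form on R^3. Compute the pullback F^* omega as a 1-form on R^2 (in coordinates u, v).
F^* omega = (40*u^3 - 6*u^2*v - 60*u*v^2 - 8*u*v - 3*v^3) du + (2*u^3 - 60*u^2*v - 2*u^2 + 9*u*v^2 + 90*v^3 + 15*v^2) dv

Using F^*(f dg) = (f ∘ F) d(g ∘ F), substitute each coordinate x_i by F_i(u, v) in f_i, and replace dx_i by d F_i = (∂F_i/∂u) du + (∂F_i/∂v) dv.
  For the x component: f_1(F) = -10*u^2 + 2*u*v + 15*v^2 + 2*v; d F_1 = (-4*u) du + (6*v) dv
  For the y component: f_2(F) = -2*u^2 + 3*v^2; d F_2 = (-2*v) du + (-2*u) dv
  For the z component: f_3(F) = -2*u^2 + 3*v^2; d F_3 = (v) du + (u + 1) dv
Combining and collecting du, dv coefficients:
  coeff of du: 40*u^3 - 6*u^2*v - 60*u*v^2 - 8*u*v - 3*v^3
  coeff of dv: 2*u^3 - 60*u^2*v - 2*u^2 + 9*u*v^2 + 90*v^3 + 15*v^2
F^* omega = (40*u^3 - 6*u^2*v - 60*u*v^2 - 8*u*v - 3*v^3) du + (2*u^3 - 60*u^2*v - 2*u^2 + 9*u*v^2 + 90*v^3 + 15*v^2) dv.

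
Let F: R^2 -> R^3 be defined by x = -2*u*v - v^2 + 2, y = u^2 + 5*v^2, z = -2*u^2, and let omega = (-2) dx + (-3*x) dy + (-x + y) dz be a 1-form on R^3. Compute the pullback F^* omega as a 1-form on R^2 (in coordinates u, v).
F^* omega = (-4*u^3 + 4*u^2*v - 18*u*v^2 - 4*u + 4*v) du + (60*u*v^2 + 4*u + 30*v^3 - 56*v) dv

Using F^*(f dg) = (f ∘ F) d(g ∘ F), substitute each coordinate x_i by F_i(u, v) in f_i, and replace dx_i by d F_i = (∂F_i/∂u) du + (∂F_i/∂v) dv.
  For the x component: f_1(F) = -2; d F_1 = (-2*v) du + (-2*u - 2*v) dv
  For the y component: f_2(F) = 6*u*v + 3*v^2 - 6; d F_2 = (2*u) du + (10*v) dv
  For the z component: f_3(F) = u^2 + 2*u*v + 6*v^2 - 2; d F_3 = (-4*u) du + (0) dv
Combining and collecting du, dv coefficients:
  coeff of du: -4*u^3 + 4*u^2*v - 18*u*v^2 - 4*u + 4*v
  coeff of dv: 60*u*v^2 + 4*u + 30*v^3 - 56*v
F^* omega = (-4*u^3 + 4*u^2*v - 18*u*v^2 - 4*u + 4*v) du + (60*u*v^2 + 4*u + 30*v^3 - 56*v) dv.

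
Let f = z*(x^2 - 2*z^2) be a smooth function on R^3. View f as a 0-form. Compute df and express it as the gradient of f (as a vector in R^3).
df = (2*x*z) dx + (0) dy + (x^2 - 6*z^2) dz; grad f = (2*x*z, 0, x^2 - 6*z^2)

For a 0-form f, d f = (∂f/∂x) dx + (∂f/∂y) dy + (∂f/∂z) dz. The components of the vector representation are exactly the entries of grad f in Cartesian coordinates:
  ∂f/∂x = 2*x*z
  ∂f/∂y = 0
  ∂f/∂z = x^2 - 6*z^2.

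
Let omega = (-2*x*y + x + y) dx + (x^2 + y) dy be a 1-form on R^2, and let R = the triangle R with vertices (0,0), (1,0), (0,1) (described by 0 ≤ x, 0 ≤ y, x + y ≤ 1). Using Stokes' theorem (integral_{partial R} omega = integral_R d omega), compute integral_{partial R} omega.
integral_(partial R) omega = 1/6

Stokes: integral_partial_R omega = integral_R d omega with d omega = (∂Q/∂x - ∂P/∂y) dx ∧ dy.
  ∂Q/∂x = 2*x
  ∂P/∂y = 1 - 2*x
  integrand = ∂Q/∂x - ∂P/∂y = 4*x - 1.
Integrating over R: integral_0^1 integral_0^{1-x} (4*x - 1) dy dx = 1/6.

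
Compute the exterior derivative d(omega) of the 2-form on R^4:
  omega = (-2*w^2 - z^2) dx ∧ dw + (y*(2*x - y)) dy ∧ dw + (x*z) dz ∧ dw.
d(omega) = (3*z) dx ∧ dz ∧ dw + (2*y) dx ∧ dy ∧ dw

For a 2-form omega = sum_{i<j} g_{ij} dx_i ∧ dx_j, the exterior derivative is
  d(omega) = sum_{i<j} d(g_{ij}) ∧ dx_i ∧ dx_j = sum_{i<j, k} (∂g_{ij}/∂x_k) dx_k ∧ dx_i ∧ dx_j.
Expand each term, using dx_k ∧ dx_i ∧ dx_j = sgn(permutation) dx_{(a)} ∧ dx_{(b)} ∧ dx_{(c)} with (a < b < c) sorted:
  d(-2*w^2 - z^2) includes (∂/∂z)(-2*w^2 - z^2) dz = (-2*z) dz, which multiplied by dx ∧ dw gives (2*z) dx ∧ dz ∧ dw
  d(y*(2*x - y)) includes (∂/∂x)(y*(2*x - y)) dx = (2*y) dx, which multiplied by dy ∧ dw gives (2*y) dx ∧ dy ∧ dw
  d(x*z) includes (∂/∂x)(x*z) dx = (z) dx, which multiplied by dz ∧ dw gives (z) dx ∧ dz ∧ dw
Collecting like 3-forms: d(omega) = (3*z) dx ∧ dz ∧ dw + (2*y) dx ∧ dy ∧ dw.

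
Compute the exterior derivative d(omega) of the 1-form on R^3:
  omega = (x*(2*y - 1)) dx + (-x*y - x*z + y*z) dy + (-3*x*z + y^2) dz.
d(omega) = (-2*x - y - z) dx ∧ dy + (-3*z) dx ∧ dz + (x + y) dy ∧ dz

For a 1-form omega = sum_i f_i dx_i, the exterior derivative is
  d(omega) = sum_{i < j} (∂f_j/∂x_i - ∂f_i/∂x_j) dx_i ∧ dx_j.
  coefficient of dx ∧ dy: ∂f_2/∂x - ∂f_1/∂y = ∂(-x*y - x*z + y*z)/∂x - ∂(x*(2*y - 1))/∂y = -2*x - y - z
  coefficient of dx ∧ dz: ∂f_3/∂x - ∂f_1/∂z = ∂(-3*x*z + y^2)/∂x - ∂(x*(2*y - 1))/∂z = -3*z
  coefficient of dy ∧ dz: ∂f_3/∂y - ∂f_2/∂z = ∂(-3*x*z + y^2)/∂y - ∂(-x*y - x*z + y*z)/∂z = x + y
Assembling: d(omega) = (-2*x - y - z) dx ∧ dy + (-3*z) dx ∧ dz + (x + y) dy ∧ dz.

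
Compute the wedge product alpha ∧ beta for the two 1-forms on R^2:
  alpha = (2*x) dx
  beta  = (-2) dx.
alpha ∧ beta = 0

Distribute the wedge, using dx_i ∧ dx_j = -dx_j ∧ dx_i and dx_i ∧ dx_i = 0. For each pair (i, j) with i < j, the coefficient of dx_i ∧ dx_j in alpha ∧ beta is (alpha_i * beta_j - alpha_j * beta_i). Collecting: alpha ∧ beta = 0.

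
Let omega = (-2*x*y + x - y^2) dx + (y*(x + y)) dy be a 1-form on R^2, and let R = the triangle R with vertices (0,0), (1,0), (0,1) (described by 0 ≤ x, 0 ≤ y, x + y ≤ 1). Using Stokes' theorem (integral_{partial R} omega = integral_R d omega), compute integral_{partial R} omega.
integral_(partial R) omega = 5/6

Stokes: integral_partial_R omega = integral_R d omega with d omega = (∂Q/∂x - ∂P/∂y) dx ∧ dy.
  ∂Q/∂x = y
  ∂P/∂y = -2*x - 2*y
  integrand = ∂Q/∂x - ∂P/∂y = 2*x + 3*y.
Integrating over R: integral_0^1 integral_0^{1-x} (2*x + 3*y) dy dx = 5/6.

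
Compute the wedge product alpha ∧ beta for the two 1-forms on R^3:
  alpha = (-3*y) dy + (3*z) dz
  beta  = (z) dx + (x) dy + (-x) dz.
alpha ∧ beta = (3*y*z) dx ∧ dy + (3*x*(y - z)) dy ∧ dz + (-3*z^2) dx ∧ dz

Distribute the wedge, using dx_i ∧ dx_j = -dx_j ∧ dx_i and dx_i ∧ dx_i = 0. For each pair (i, j) with i < j, the coefficient of dx_i ∧ dx_j in alpha ∧ beta is (alpha_i * beta_j - alpha_j * beta_i). Collecting: alpha ∧ beta = (3*y*z) dx ∧ dy + (3*x*(y - z)) dy ∧ dz + (-3*z^2) dx ∧ dz.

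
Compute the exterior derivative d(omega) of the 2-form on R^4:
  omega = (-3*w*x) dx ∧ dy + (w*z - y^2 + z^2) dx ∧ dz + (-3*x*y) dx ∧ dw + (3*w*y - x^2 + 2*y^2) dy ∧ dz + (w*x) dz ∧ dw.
d(omega) = (-2*x + 2*y) dx ∧ dy ∧ dz + (w + z) dx ∧ dz ∧ dw + (3*y) dy ∧ dz ∧ dw

For a 2-form omega = sum_{i<j} g_{ij} dx_i ∧ dx_j, the exterior derivative is
  d(omega) = sum_{i<j} d(g_{ij}) ∧ dx_i ∧ dx_j = sum_{i<j, k} (∂g_{ij}/∂x_k) dx_k ∧ dx_i ∧ dx_j.
Expand each term, using dx_k ∧ dx_i ∧ dx_j = sgn(permutation) dx_{(a)} ∧ dx_{(b)} ∧ dx_{(c)} with (a < b < c) sorted:
  d(-3*w*x) includes (∂/∂w)(-3*w*x) dw = (-3*x) dw, which multiplied by dx ∧ dy gives (-3*x) dx ∧ dy ∧ dw
  d(w*z - y^2 + z^2) includes (∂/∂y)(w*z - y^2 + z^2) dy = (-2*y) dy, which multiplied by dx ∧ dz gives (2*y) dx ∧ dy ∧ dz
  d(w*z - y^2 + z^2) includes (∂/∂w)(w*z - y^2 + z^2) dw = (z) dw, which multiplied by dx ∧ dz gives (z) dx ∧ dz ∧ dw
  d(-3*x*y) includes (∂/∂y)(-3*x*y) dy = (-3*x) dy, which multiplied by dx ∧ dw gives (3*x) dx ∧ dy ∧ dw
  d(3*w*y - x^2 + 2*y^2) includes (∂/∂x)(3*w*y - x^2 + 2*y^2) dx = (-2*x) dx, which multiplied by dy ∧ dz gives (-2*x) dx ∧ dy ∧ dz
  d(3*w*y - x^2 + 2*y^2) includes (∂/∂w)(3*w*y - x^2 + 2*y^2) dw = (3*y) dw, which multiplied by dy ∧ dz gives (3*y) dy ∧ dz ∧ dw
  d(w*x) includes (∂/∂x)(w*x) dx = (w) dx, which multiplied by dz ∧ dw gives (w) dx ∧ dz ∧ dw
Collecting like 3-forms: d(omega) = (-2*x + 2*y) dx ∧ dy ∧ dz + (w + z) dx ∧ dz ∧ dw + (3*y) dy ∧ dz ∧ dw.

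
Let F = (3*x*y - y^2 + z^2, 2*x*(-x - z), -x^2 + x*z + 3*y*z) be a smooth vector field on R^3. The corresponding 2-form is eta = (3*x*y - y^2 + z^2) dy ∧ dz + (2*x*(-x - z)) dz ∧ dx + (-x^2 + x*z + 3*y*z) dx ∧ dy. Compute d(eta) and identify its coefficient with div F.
d(eta) = (x + 6*y) dx ∧ dy ∧ dz; div F = x + 6*y

For a 2-form in R^3 of the form above, applying d gives a 3-form with coefficient ∂P/∂x + ∂Q/∂y + ∂R/∂z:
  ∂P/∂x = 3*y
  ∂Q/∂y = 0
  ∂R/∂z = x + 3*y
Sum = x + 6*y, which is exactly div F.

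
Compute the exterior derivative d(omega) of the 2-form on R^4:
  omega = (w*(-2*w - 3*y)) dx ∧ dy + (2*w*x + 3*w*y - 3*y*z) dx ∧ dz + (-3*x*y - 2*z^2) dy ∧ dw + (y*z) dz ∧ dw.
d(omega) = (-4*w - 6*y) dx ∧ dy ∧ dw + (-3*w + 3*z) dx ∧ dy ∧ dz + (2*x + 3*y) dx ∧ dz ∧ dw + (5*z) dy ∧ dz ∧ dw

For a 2-form omega = sum_{i<j} g_{ij} dx_i ∧ dx_j, the exterior derivative is
  d(omega) = sum_{i<j} d(g_{ij}) ∧ dx_i ∧ dx_j = sum_{i<j, k} (∂g_{ij}/∂x_k) dx_k ∧ dx_i ∧ dx_j.
Expand each term, using dx_k ∧ dx_i ∧ dx_j = sgn(permutation) dx_{(a)} ∧ dx_{(b)} ∧ dx_{(c)} with (a < b < c) sorted:
  d(w*(-2*w - 3*y)) includes (∂/∂w)(w*(-2*w - 3*y)) dw = (-4*w - 3*y) dw, which multiplied by dx ∧ dy gives (-4*w - 3*y) dx ∧ dy ∧ dw
  d(2*w*x + 3*w*y - 3*y*z) includes (∂/∂y)(2*w*x + 3*w*y - 3*y*z) dy = (3*w - 3*z) dy, which multiplied by dx ∧ dz gives (-3*w + 3*z) dx ∧ dy ∧ dz
  d(2*w*x + 3*w*y - 3*y*z) includes (∂/∂w)(2*w*x + 3*w*y - 3*y*z) dw = (2*x + 3*y) dw, which multiplied by dx ∧ dz gives (2*x + 3*y) dx ∧ dz ∧ dw
  d(-3*x*y - 2*z^2) includes (∂/∂x)(-3*x*y - 2*z^2) dx = (-3*y) dx, which multiplied by dy ∧ dw gives (-3*y) dx ∧ dy ∧ dw
  d(-3*x*y - 2*z^2) includes (∂/∂z)(-3*x*y - 2*z^2) dz = (-4*z) dz, which multiplied by dy ∧ dw gives (4*z) dy ∧ dz ∧ dw
  d(y*z) includes (∂/∂y)(y*z) dy = (z) dy, which multiplied by dz ∧ dw gives (z) dy ∧ dz ∧ dw
Collecting like 3-forms: d(omega) = (-4*w - 6*y) dx ∧ dy ∧ dw + (-3*w + 3*z) dx ∧ dy ∧ dz + (2*x + 3*y) dx ∧ dz ∧ dw + (5*z) dy ∧ dz ∧ dw.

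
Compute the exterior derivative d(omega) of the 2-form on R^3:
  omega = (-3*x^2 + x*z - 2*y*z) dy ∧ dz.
d(omega) = (-6*x + z) dx ∧ dy ∧ dz

For a 2-form omega = sum_{i<j} g_{ij} dx_i ∧ dx_j, the exterior derivative is
  d(omega) = sum_{i<j} d(g_{ij}) ∧ dx_i ∧ dx_j = sum_{i<j, k} (∂g_{ij}/∂x_k) dx_k ∧ dx_i ∧ dx_j.
Expand each term, using dx_k ∧ dx_i ∧ dx_j = sgn(permutation) dx_{(a)} ∧ dx_{(b)} ∧ dx_{(c)} with (a < b < c) sorted:
  d(-3*x^2 + x*z - 2*y*z) includes (∂/∂x)(-3*x^2 + x*z - 2*y*z) dx = (-6*x + z) dx, which multiplied by dy ∧ dz gives (-6*x + z) dx ∧ dy ∧ dz
Collecting like 3-forms: d(omega) = (-6*x + z) dx ∧ dy ∧ dz.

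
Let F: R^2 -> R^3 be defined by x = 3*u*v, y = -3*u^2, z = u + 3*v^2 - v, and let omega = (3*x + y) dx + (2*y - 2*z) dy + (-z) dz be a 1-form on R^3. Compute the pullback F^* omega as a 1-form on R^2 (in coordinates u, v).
F^* omega = (36*u^3 - 9*u^2*v + 12*u^2 + 63*u*v^2 - 12*u*v - u - 3*v^2 + v) du + (-9*u^3 + 27*u^2*v - 6*u*v + u - 18*v^3 + 9*v^2 - v) dv

Using F^*(f dg) = (f ∘ F) d(g ∘ F), substitute each coordinate x_i by F_i(u, v) in f_i, and replace dx_i by d F_i = (∂F_i/∂u) du + (∂F_i/∂v) dv.
  For the x component: f_1(F) = 3*u*(-u + 3*v); d F_1 = (3*v) du + (3*u) dv
  For the y component: f_2(F) = -6*u^2 - 2*u - 6*v^2 + 2*v; d F_2 = (-6*u) du + (0) dv
  For the z component: f_3(F) = -u - 3*v^2 + v; d F_3 = (1) du + (6*v - 1) dv
Combining and collecting du, dv coefficients:
  coeff of du: 36*u^3 - 9*u^2*v + 12*u^2 + 63*u*v^2 - 12*u*v - u - 3*v^2 + v
  coeff of dv: -9*u^3 + 27*u^2*v - 6*u*v + u - 18*v^3 + 9*v^2 - v
F^* omega = (36*u^3 - 9*u^2*v + 12*u^2 + 63*u*v^2 - 12*u*v - u - 3*v^2 + v) du + (-9*u^3 + 27*u^2*v - 6*u*v + u - 18*v^3 + 9*v^2 - v) dv.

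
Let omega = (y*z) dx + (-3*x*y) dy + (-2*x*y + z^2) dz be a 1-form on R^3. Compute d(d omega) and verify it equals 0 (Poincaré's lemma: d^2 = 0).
d(d omega) = 0

Step 1: d omega = sum_{i<j} (∂f_j/∂x_i - ∂f_i/∂x_j) dx_i ∧ dx_j:
  coeff of dx ∧ dy: -3*y - z
  coeff of dx ∧ dz: -3*y
  coeff of dy ∧ dz: -2*x
Step 2: Apply d again to each 2-form coefficient. The only possible 3-form in R^3 is dx ∧ dy ∧ dz, with coefficient
  ∂(coeff of dy∧dz)/∂x - ∂(coeff of dx∧dz)/∂y + ∂(coeff of dx∧dy)/∂z
  = ∂/∂x (-2*x) - ∂/∂y (-3*y) + ∂/∂z (-3*y - z).
Each of these terms simplifies to sums of mixed partials that cancel in pairs. The result is 0 (by equality of mixed partials for smooth functions — Schwarz / Clairaut).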